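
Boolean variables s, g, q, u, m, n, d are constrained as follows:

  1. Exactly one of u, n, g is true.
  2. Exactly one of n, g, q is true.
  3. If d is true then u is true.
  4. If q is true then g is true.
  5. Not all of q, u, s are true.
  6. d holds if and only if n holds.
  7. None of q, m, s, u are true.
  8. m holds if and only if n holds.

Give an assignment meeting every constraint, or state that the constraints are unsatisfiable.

s: False; g: True; q: False; u: False; m: False; n: False; d: False

  (1) {u, n, g}: 1 true — exactly one ✓
  (2) {n, g, q}: 1 true — exactly one ✓
  (3) d=F ⇒ u: vacuous ✓
  (4) q=F ⇒ g: vacuous ✓
  (5) {q, u, s}: 0/3 true — not all ✓
  (6) d=F, n=F — same ✓
  (7) {q, m, s, u}: 0 true — none ✓
  (8) m=F, n=F — same ✓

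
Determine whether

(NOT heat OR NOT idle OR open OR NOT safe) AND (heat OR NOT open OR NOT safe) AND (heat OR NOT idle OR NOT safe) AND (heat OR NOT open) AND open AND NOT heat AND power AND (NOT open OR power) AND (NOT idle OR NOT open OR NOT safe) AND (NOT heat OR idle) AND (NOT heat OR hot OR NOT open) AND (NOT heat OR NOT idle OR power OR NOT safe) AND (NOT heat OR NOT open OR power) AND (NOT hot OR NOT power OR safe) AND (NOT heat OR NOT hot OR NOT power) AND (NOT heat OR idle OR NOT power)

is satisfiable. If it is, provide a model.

Unsatisfiable

Case heat = True:
  Clause (NOT heat) is falsified — contradiction.
Case heat = False:
  (heat OR NOT open) forces open = False.
  Clause (open) is falsified — contradiction.
Both cases fail, so the formula is unsatisfiable.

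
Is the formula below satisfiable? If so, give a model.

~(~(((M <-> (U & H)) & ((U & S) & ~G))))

G=F; M=T; U=T; S=T; H=T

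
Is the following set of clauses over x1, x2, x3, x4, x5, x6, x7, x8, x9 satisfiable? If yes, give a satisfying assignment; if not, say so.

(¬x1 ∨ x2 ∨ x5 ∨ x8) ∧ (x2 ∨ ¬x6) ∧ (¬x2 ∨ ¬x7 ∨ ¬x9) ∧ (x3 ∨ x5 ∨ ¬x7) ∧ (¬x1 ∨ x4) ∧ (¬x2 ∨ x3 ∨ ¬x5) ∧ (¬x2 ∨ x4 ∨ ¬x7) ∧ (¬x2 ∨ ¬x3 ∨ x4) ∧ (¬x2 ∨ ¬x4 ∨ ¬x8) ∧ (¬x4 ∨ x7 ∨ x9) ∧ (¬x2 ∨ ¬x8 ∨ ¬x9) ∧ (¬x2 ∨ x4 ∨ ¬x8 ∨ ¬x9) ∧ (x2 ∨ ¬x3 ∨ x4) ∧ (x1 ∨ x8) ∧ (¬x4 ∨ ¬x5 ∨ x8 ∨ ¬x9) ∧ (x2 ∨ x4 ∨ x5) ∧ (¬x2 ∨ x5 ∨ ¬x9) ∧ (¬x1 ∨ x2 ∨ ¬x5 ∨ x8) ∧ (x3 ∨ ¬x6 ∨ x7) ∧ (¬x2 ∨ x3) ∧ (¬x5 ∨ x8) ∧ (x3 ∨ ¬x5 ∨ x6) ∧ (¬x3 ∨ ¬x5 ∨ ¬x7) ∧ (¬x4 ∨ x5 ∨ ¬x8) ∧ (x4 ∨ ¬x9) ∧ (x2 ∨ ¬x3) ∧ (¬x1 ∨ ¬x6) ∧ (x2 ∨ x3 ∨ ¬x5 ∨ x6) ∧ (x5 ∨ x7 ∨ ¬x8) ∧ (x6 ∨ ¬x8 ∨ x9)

Set x1 = True.
  then (¬x1 ∨ x4) forces x4 = True.
  then (¬x1 ∨ ¬x6) forces x6 = False.
Try x2 = False:
  (x2 ∨ ¬x3) forces x3 = False.
  (x3 ∨ ¬x5 ∨ x6) forces x5 = False.
  (¬x1 ∨ x2 ∨ x5 ∨ x8) forces x8 = True.
  clause (¬x4 ∨ x5 ∨ ¬x8) is falsified — backtrack.
So x2 = True.
  then (¬x2 ∨ ¬x4 ∨ ¬x8) forces x8 = False.
  then (¬x2 ∨ x3) forces x3 = True.
  then (¬x5 ∨ x8) forces x5 = False.
  then (¬x2 ∨ x5 ∨ ¬x9) forces x9 = False.
  then (¬x4 ∨ x7 ∨ x9) forces x7 = True.
All clauses satisfied.

x1=T, x2=T, x3=T, x4=T, x5=F, x6=F, x7=T, x8=F, x9=F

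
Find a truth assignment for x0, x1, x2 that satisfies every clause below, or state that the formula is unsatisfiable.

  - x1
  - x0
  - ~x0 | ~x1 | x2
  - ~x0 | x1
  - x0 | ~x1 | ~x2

x0=T; x1=T; x2=T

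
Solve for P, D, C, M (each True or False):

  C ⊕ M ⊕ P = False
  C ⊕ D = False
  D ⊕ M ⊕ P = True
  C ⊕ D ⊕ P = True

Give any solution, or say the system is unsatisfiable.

No satisfying assignment exists.

Adding constraints 1, 2, 3 mod 2: every variable appears an even number of times on the left, so the left side is 0.
But the right sides sum to 1 (mod 2). 0 ≠ 1 — the system is inconsistent.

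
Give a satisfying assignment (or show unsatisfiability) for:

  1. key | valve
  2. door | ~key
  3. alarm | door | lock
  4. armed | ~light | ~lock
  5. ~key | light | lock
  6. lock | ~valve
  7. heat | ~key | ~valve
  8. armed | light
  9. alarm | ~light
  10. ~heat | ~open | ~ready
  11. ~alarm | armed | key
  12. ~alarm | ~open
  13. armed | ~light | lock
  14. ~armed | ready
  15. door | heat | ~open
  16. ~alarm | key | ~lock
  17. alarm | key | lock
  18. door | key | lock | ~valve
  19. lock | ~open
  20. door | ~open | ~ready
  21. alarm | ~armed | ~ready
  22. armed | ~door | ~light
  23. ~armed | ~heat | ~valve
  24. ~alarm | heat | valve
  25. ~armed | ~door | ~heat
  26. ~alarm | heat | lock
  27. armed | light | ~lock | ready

Case armed = True:
  (~armed | ready) forces ready = True.
  (alarm | ~armed | ~ready) forces alarm = True.
  (~alarm | ~open) forces open = False.
  If key = True:
    (door | ~key) forces door = True.
    (~armed | ~door | ~heat) forces heat = False.
    (heat | ~key | ~valve) forces valve = False.
    clause (~alarm | heat | valve) is falsified.
  If key = False:
    (key | valve) forces valve = True.
    (lock | ~valve) forces lock = True.
    clause (~alarm | key | ~lock) is falsified.
  Every sub-case reaches a contradiction.
Case armed = False:
  (armed | light) forces light = True.
  (armed | ~light | ~lock) forces lock = False.
  Clause (armed | ~light | lock) is falsified — contradiction.
Both cases fail, so the formula is unsatisfiable.

Unsatisfiable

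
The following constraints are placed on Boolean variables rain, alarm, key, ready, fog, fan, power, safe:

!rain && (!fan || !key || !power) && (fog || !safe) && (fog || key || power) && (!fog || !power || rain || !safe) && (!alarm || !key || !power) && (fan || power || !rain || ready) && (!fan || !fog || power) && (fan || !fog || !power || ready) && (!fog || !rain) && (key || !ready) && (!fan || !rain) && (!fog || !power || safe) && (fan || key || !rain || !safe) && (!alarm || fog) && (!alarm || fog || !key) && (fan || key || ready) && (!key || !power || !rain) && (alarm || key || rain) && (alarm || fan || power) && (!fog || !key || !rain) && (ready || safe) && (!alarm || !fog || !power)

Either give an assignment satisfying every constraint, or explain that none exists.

rain = False; alarm = True; key = True; ready = True; fog = True; fan = False; power = False; safe = True

Unit clause (!rain) forces rain = False.
Set alarm = True.
  then (!alarm || fog) forces fog = True.
  then (!alarm || !fog || !power) forces power = False.
  then (!fan || !fog || power) forces fan = False.
Set key = True.
Set ready = True.
Set safe = True.
All clauses satisfied.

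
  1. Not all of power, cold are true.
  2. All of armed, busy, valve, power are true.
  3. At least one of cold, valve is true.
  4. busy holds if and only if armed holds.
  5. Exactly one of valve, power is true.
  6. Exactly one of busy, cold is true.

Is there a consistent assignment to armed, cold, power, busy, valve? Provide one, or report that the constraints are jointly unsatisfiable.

No satisfying assignment exists.

Case armed = True:
  (2) forces busy = True.
  (2) forces valve = True.
  (2) forces power = True.
  Constraint (5) is violated (valve=T, power=T) — contradiction.
Case armed = False:
  Constraint (2) is violated (armed=F) — contradiction.
Both cases fail — unsatisfiable.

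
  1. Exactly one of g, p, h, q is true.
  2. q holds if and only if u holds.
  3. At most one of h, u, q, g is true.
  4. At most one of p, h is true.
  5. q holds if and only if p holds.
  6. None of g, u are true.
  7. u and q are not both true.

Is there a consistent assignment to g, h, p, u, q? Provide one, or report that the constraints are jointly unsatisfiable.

g = False, h = True, p = False, u = False, q = False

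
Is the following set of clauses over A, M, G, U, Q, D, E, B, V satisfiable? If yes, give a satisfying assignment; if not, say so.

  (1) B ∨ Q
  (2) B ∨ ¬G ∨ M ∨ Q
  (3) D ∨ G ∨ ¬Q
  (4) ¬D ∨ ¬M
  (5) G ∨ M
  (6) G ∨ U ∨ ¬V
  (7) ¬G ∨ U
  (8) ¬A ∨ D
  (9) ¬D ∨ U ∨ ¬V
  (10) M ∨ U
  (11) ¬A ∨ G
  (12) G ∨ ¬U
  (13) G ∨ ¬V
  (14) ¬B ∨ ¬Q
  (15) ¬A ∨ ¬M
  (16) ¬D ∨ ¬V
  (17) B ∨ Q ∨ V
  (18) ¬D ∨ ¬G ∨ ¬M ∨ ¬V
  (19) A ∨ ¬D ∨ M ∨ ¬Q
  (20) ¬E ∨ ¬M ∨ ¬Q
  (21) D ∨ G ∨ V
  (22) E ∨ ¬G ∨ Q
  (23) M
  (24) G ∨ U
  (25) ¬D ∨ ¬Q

Unit clause (M) forces M = True.
In (¬D ∨ ¬M) only ¬D is left, so D = False.
In (¬A ∨ D) only ¬A is left, so A = False.
Try G = False:
  (D ∨ G ∨ ¬Q) forces Q = False.
  (B ∨ Q) forces B = True.
  (G ∨ ¬U) forces U = False.
  clause (G ∨ U) is falsified — backtrack.
So G = True.
  then (¬G ∨ U) forces U = True.
Set Q = False.
  then (B ∨ Q) forces B = True.
  then (E ∨ ¬G ∨ Q) forces E = True.
Set V = True.
All clauses satisfied.

A = False; M = True; G = True; U = True; Q = False; D = False; E = True; B = True; V = True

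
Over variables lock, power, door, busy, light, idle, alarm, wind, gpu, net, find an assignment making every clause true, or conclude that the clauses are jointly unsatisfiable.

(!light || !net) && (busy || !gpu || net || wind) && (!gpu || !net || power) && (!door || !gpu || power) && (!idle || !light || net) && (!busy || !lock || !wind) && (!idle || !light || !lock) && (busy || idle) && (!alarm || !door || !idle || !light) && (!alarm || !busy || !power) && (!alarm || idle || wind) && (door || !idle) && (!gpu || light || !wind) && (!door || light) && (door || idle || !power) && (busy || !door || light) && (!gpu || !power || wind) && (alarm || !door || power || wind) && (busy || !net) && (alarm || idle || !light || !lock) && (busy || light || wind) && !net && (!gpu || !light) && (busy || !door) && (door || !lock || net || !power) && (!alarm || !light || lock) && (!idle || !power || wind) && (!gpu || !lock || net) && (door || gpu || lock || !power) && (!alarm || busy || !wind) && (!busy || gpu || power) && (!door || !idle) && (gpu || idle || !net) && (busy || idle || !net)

lock: False; power: True; door: True; busy: True; light: True; idle: False; alarm: False; wind: True; gpu: False; net: False

Unit clause (!net) forces net = False.
Set lock = False.
Set power = True.
Set door = True.
  then (!door || light) forces light = True.
  then (!gpu || !light) forces gpu = False.
  then (busy || !door) forces busy = True.
  then (!alarm || !light || lock) forces alarm = False.
  then (!door || !idle) forces idle = False.
Set wind = True.
All clauses satisfied.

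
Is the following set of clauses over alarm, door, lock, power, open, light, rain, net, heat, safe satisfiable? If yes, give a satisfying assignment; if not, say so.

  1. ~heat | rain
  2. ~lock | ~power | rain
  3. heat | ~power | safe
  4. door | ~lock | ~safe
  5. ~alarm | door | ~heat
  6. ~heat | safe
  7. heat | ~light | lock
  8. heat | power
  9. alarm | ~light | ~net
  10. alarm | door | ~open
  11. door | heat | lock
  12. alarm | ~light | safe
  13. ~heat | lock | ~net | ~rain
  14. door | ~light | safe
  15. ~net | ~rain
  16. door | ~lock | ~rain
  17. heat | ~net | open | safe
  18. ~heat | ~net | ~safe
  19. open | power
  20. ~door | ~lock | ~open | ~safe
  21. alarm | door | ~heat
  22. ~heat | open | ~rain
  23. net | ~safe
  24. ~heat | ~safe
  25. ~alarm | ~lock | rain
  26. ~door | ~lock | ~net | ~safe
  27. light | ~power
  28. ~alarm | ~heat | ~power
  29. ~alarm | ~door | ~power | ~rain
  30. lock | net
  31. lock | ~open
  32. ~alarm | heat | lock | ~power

Case heat = True:
  (~heat | rain) forces rain = True.
  (~heat | safe) forces safe = True.
  Clause (~heat | ~safe) is falsified — contradiction.
Case heat = False:
  (heat | power) forces power = True.
  (heat | ~power | safe) forces safe = True.
  (net | ~safe) forces net = True.
  (~net | ~rain) forces rain = False.
  (~lock | ~power | rain) forces lock = False.
  (heat | ~light | lock) forces light = False.
  Clause (light | ~power) is falsified — contradiction.
Both cases fail, so the formula is unsatisfiable.

UNSATISFIABLE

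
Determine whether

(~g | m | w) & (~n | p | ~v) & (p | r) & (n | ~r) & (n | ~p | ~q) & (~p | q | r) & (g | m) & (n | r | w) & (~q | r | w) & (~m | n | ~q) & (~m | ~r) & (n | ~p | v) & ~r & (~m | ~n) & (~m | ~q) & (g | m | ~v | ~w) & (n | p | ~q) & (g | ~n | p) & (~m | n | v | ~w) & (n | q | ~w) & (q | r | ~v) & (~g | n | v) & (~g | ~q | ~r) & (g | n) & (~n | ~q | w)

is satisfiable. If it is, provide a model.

v = False; q = True; g = True; p = True; w = True; r = False; m = False; n = True

Unit clause (~r) forces r = False.
In (p | r) only p is left, so p = True.
In (~p | q | r) only q is left, so q = True.
In (~q | r | w) only w is left, so w = True.
In (~m | ~q) only ~m is left, so m = False.
In (n | ~p | ~q) only n is left, so n = True.
In (g | m) only g is left, so g = True.
Set v = False.
All clauses satisfied.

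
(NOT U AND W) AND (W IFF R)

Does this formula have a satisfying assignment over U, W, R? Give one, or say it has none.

U=F, W=T, R=T

  NOT U AND W = True
    NOT U = True
  W IFF R = True
Both conjuncts True, so the formula holds.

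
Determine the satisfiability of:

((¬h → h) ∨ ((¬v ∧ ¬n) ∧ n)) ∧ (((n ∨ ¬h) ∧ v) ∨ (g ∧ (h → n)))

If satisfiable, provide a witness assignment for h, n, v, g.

h = True; n = True; v = True; g = True

  (¬h → h) ∨ ((¬v ∧ ¬n) ∧ n) = True
    ¬h → h = True
      ¬h = False
    (¬v ∧ ¬n) ∧ n = False
      ¬v ∧ ¬n = False
        ¬v = False
        ¬n = False
  ((n ∨ ¬h) ∧ v) ∨ (g ∧ (h → n)) = True
    (n ∨ ¬h) ∧ v = True
      n ∨ ¬h = True
        ¬h = False
    g ∧ (h → n) = True
      h → n = True
Both conjuncts True, so the formula holds.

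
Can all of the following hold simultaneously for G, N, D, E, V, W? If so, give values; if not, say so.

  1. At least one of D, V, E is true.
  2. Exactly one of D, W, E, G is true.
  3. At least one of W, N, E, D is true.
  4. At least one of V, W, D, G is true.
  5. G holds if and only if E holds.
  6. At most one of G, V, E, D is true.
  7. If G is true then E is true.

G = False, N = False, D = False, E = False, V = True, W = True

  (1) {D, V, E}: 1 true — at least one ✓
  (2) {D, W, E, G}: 1 true — exactly one ✓
  (3) {W, N, E, D}: 1 true — at least one ✓
  (4) {V, W, D, G}: 2 true — at least one ✓
  (5) G=F, E=F — same ✓
  (6) {G, V, E, D}: 1 true — at most one ✓
  (7) G=F ⇒ E: vacuous ✓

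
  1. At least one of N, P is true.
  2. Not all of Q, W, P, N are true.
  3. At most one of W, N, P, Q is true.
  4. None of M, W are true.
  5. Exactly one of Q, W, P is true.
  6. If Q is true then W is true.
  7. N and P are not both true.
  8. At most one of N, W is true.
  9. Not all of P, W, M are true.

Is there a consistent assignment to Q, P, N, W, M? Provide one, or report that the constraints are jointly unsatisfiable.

Q = False, P = True, N = False, W = False, M = False

  (1) {N, P}: 1 true — at least one ✓
  (2) {Q, W, P, N}: 1/4 true — not all ✓
  (3) {W, N, P, Q}: 1 true — at most one ✓
  (4) {M, W}: 0 true — none ✓
  (5) {Q, W, P}: 1 true — exactly one ✓
  (6) Q=F ⇒ W: vacuous ✓
  (7) N=F, P=T — not both ✓
  (8) {N, W}: 0 true — at most one ✓
  (9) {P, W, M}: 1/3 true — not all ✓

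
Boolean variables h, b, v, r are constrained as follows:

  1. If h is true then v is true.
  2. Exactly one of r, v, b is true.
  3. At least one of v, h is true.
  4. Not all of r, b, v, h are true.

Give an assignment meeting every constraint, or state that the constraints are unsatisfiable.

h = True; b = False; v = True; r = False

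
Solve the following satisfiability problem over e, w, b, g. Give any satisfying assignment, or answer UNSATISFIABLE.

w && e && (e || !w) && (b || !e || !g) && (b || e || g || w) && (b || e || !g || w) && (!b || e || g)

e=T, w=T, b=T, g=T

Unit clause (w) forces w = True.
Unit clause (e) forces e = True.
Set b = True.
Set g = True.
Check each clause:
  (w): w holds.
  (e): e holds.
  (e || !w): e holds.
  (b || !e || !g): b holds.
  (b || e || g || w): b holds.
  (b || e || !g || w): b holds.
  (!b || e || g): e holds.
All clauses satisfied.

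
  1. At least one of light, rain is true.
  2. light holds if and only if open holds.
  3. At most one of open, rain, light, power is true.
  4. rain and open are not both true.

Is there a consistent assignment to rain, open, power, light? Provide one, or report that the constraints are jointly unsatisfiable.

rain=T; open=F; power=F; light=F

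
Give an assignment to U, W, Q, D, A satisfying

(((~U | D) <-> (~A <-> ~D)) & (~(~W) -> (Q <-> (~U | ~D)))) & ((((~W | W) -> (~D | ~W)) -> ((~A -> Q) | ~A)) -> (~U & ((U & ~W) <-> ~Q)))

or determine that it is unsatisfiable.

U=F, W=T, Q=T, D=T, A=T

  ((~U | D) <-> (~A <-> ~D)) & (~(~W) -> (Q <-> (~U | ~D))) = True
    (~U | D) <-> (~A <-> ~D) = True
      ~U | D = True
        ~U = True
      ~A <-> ~D = True
        ~A = False
        ~D = False
    ~(~W) -> (Q <-> (~U | ~D)) = True
      ~(~W) = True
        ~W = False
      Q <-> (~U | ~D) = True
        ~U | ~D = True
          ~U = True
          ~D = False
  (((~W | W) -> (~D | ~W)) -> ((~A -> Q) | ~A)) -> (~U & ((U & ~W) <-> ~Q)) = True
    ((~W | W) -> (~D | ~W)) -> ((~A -> Q) | ~A) = True
      (~W | W) -> (~D | ~W) = False
        ~W | W = True
          ~W = False
        ~D | ~W = False
          ~D = False
          ~W = False
      (~A -> Q) | ~A = True
        ~A -> Q = True
          ~A = False
        ~A = False
    ~U & ((U & ~W) <-> ~Q) = True
      ~U = True
      (U & ~W) <-> ~Q = True
        U & ~W = False
          ~W = False
        ~Q = False
Both conjuncts True, so the formula holds.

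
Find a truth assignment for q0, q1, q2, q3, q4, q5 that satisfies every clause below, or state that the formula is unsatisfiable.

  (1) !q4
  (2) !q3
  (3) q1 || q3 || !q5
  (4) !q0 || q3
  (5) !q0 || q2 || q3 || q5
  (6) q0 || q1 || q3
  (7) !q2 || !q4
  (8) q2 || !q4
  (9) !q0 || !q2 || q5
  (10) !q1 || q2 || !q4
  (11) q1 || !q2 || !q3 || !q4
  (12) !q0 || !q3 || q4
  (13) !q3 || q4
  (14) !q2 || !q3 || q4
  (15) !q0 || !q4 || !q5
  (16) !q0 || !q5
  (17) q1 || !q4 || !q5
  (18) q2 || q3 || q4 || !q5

q0=F, q1=T, q2=T, q3=F, q4=F, q5=F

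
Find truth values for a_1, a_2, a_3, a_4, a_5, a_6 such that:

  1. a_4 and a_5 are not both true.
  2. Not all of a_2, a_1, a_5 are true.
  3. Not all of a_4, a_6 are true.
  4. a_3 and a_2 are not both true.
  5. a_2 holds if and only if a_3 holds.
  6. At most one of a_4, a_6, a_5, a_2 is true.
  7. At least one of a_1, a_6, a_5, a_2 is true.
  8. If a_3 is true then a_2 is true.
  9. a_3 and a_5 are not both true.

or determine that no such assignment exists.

a_1 = True; a_2 = False; a_3 = False; a_4 = False; a_5 = False; a_6 = False

  (1) a_4=F, a_5=F — not both ✓
  (2) {a_2, a_1, a_5}: 1/3 true — not all ✓
  (3) {a_4, a_6}: 0/2 true — not all ✓
  (4) a_3=F, a_2=F — not both ✓
  (5) a_2=F, a_3=F — same ✓
  (6) {a_4, a_6, a_5, a_2}: 0 true — at most one ✓
  (7) {a_1, a_6, a_5, a_2}: 1 true — at least one ✓
  (8) a_3=F ⇒ a_2: vacuous ✓
  (9) a_3=F, a_5=F — not both ✓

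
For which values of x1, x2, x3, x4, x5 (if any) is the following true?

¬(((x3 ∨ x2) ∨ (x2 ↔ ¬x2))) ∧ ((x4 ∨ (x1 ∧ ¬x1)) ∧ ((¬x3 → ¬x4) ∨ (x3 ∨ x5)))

x1 = True; x2 = False; x3 = False; x4 = True; x5 = True

  ¬(((x3 ∨ x2) ∨ (x2 ↔ ¬x2))) = True
    (x3 ∨ x2) ∨ (x2 ↔ ¬x2) = False
      x3 ∨ x2 = False
      x2 ↔ ¬x2 = False
        ¬x2 = True
  (x4 ∨ (x1 ∧ ¬x1)) ∧ ((¬x3 → ¬x4) ∨ (x3 ∨ x5)) = True
    x4 ∨ (x1 ∧ ¬x1) = True
      x1 ∧ ¬x1 = False
        ¬x1 = False
    (¬x3 → ¬x4) ∨ (x3 ∨ x5) = True
      ¬x3 → ¬x4 = False
        ¬x3 = True
        ¬x4 = False
      x3 ∨ x5 = True
Both conjuncts True, so the formula holds.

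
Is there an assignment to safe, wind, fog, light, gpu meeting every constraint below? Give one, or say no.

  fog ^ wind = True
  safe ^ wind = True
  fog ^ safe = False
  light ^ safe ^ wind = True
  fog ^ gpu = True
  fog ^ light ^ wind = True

safe = True; wind = False; fog = True; light = False; gpu = False

fog ^ wind = T ^ F = True ✓
safe ^ wind = T ^ F = True ✓
fog ^ safe = T ^ T = False ✓
light ^ safe ^ wind = F ^ T ^ F = True ✓
fog ^ gpu = T ^ F = True ✓
fog ^ light ^ wind = T ^ F ^ F = True ✓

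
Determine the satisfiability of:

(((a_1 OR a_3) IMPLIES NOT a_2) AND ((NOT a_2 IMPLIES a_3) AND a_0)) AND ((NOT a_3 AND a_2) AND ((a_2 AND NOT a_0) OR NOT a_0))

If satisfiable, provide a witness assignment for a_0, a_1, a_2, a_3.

Case a_0 = True: the conjunct (a_2 AND NOT a_0) OR NOT a_0 becomes (a_2 AND False) OR NOT True = False.
Case a_0 = False: the conjunct a_0 is False.
Both cases fail — unsatisfiable.

No satisfying assignment exists.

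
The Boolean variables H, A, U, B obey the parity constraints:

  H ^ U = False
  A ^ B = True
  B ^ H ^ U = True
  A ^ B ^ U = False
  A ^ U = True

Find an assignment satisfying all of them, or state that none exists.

H=T, A=F, U=T, B=T

H ^ U = T ^ T = False ✓
A ^ B = F ^ T = True ✓
B ^ H ^ U = T ^ T ^ T = True ✓
A ^ B ^ U = F ^ T ^ T = False ✓
A ^ U = F ^ T = True ✓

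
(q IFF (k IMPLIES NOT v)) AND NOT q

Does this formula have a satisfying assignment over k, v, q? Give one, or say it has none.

k=T; v=T; q=F

  q IFF (k IMPLIES NOT v) = True
    k IMPLIES NOT v = False
      NOT v = False
  NOT q = True
Both conjuncts True, so the formula holds.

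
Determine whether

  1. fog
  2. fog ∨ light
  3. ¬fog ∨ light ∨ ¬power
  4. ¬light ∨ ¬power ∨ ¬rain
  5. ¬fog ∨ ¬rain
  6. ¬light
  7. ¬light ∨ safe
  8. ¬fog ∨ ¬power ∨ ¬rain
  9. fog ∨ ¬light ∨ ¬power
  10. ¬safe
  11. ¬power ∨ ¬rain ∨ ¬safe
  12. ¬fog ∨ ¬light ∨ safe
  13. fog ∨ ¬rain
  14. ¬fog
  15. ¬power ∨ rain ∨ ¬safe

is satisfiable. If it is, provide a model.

No satisfying assignment exists.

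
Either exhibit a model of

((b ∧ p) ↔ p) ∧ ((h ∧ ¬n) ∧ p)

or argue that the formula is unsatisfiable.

p: True, h: True, n: False, b: True

  (b ∧ p) ↔ p = True
    b ∧ p = True
  (h ∧ ¬n) ∧ p = True
    h ∧ ¬n = True
      ¬n = True
Both conjuncts True, so the formula holds.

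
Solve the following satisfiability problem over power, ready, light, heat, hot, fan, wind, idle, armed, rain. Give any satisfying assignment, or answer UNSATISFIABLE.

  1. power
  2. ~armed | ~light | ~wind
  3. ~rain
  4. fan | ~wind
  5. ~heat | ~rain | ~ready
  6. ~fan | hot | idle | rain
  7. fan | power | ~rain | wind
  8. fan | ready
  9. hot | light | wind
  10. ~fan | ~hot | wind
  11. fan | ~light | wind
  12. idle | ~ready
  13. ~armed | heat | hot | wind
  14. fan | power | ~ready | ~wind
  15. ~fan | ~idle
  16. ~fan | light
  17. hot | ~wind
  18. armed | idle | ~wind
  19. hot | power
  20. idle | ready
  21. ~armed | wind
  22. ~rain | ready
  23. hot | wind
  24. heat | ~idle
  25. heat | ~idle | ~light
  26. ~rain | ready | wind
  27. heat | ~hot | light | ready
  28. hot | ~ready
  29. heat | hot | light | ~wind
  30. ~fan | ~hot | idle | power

Unit clause (power) forces power = True.
Unit clause (~rain) forces rain = False.
Try ready = False:
  (fan | ready) forces fan = True.
  (~fan | ~idle) forces idle = False.
  clause (idle | ready) is falsified — backtrack.
So ready = True.
  then (idle | ~ready) forces idle = True.
  then (~fan | ~idle) forces fan = False.
  then (heat | ~idle) forces heat = True.
  then (hot | ~ready) forces hot = True.
  then (fan | ~wind) forces wind = False.
  then (fan | ~light | wind) forces light = False.
  then (~armed | wind) forces armed = False.
All clauses satisfied.

power: True, ready: True, light: False, heat: True, hot: True, fan: False, wind: False, idle: True, armed: False, rain: False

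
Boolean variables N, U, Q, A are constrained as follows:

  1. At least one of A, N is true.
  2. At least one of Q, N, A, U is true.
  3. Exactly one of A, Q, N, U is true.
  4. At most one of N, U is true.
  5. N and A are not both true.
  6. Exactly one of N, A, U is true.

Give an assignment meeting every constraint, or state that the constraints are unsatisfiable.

N: True, U: False, Q: False, A: False

  (1) {A, N}: 1 true — at least one ✓
  (2) {Q, N, A, U}: 1 true — at least one ✓
  (3) {A, Q, N, U}: 1 true — exactly one ✓
  (4) {N, U}: 1 true — at most one ✓
  (5) N=T, A=F — not both ✓
  (6) {N, A, U}: 1 true — exactly one ✓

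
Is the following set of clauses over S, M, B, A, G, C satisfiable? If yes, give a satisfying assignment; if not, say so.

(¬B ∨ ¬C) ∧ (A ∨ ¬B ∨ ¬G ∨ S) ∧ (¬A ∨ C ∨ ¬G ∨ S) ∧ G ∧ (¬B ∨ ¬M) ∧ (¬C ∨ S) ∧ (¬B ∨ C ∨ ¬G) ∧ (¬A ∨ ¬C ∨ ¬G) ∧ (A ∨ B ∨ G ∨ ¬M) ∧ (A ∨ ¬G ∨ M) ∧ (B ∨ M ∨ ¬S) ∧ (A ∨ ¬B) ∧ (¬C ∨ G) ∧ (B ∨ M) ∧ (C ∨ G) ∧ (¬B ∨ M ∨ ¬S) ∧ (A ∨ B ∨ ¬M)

S: True; M: True; B: False; A: True; G: True; C: False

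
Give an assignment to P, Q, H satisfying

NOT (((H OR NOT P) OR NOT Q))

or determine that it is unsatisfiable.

P=T, Q=T, H=F

  NOT (((H OR NOT P) OR NOT Q)) = True
    (H OR NOT P) OR NOT Q = False
      H OR NOT P = False
        NOT P = False
      NOT Q = False
The formula evaluates to True.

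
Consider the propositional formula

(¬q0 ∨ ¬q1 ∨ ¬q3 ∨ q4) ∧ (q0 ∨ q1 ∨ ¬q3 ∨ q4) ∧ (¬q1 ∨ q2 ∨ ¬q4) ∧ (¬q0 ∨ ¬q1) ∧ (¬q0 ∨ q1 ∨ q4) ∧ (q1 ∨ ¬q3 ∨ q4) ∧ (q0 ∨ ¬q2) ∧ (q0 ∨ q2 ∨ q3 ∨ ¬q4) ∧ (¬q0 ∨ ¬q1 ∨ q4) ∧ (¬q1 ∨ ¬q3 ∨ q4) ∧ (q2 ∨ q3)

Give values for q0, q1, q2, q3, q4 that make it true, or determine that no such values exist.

q0=F, q1=F, q2=F, q3=T, q4=T

Set q0 = False.
  then (q0 ∨ ¬q2) forces q2 = False.
  then (q2 ∨ q3) forces q3 = True.
Try q1 = True:
  (¬q1 ∨ q2 ∨ ¬q4) forces q4 = False.
  clause (¬q1 ∨ ¬q3 ∨ q4) is falsified — backtrack.
So q1 = False.
  then (q0 ∨ q1 ∨ ¬q3 ∨ q4) forces q4 = True.
All clauses satisfied.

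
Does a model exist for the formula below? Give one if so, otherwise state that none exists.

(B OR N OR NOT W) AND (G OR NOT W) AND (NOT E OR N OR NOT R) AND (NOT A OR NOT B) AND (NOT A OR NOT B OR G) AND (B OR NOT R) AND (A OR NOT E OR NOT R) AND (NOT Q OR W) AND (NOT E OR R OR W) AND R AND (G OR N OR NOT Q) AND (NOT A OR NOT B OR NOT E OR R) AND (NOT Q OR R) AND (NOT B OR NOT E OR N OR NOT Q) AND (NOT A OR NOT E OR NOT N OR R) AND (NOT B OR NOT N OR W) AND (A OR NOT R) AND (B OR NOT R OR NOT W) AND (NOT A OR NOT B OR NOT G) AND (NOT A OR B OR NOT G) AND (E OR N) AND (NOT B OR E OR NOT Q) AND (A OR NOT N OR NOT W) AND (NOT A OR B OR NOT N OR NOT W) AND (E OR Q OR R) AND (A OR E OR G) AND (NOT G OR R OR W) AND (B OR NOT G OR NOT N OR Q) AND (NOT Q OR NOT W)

Unsatisfiable

Case R = True:
  (B OR NOT R) forces B = True.
  (NOT A OR NOT B) forces A = False.
  Clause (A OR NOT R) is falsified — contradiction.
Case R = False:
  Clause (R) is falsified — contradiction.
Both cases fail, so the formula is unsatisfiable.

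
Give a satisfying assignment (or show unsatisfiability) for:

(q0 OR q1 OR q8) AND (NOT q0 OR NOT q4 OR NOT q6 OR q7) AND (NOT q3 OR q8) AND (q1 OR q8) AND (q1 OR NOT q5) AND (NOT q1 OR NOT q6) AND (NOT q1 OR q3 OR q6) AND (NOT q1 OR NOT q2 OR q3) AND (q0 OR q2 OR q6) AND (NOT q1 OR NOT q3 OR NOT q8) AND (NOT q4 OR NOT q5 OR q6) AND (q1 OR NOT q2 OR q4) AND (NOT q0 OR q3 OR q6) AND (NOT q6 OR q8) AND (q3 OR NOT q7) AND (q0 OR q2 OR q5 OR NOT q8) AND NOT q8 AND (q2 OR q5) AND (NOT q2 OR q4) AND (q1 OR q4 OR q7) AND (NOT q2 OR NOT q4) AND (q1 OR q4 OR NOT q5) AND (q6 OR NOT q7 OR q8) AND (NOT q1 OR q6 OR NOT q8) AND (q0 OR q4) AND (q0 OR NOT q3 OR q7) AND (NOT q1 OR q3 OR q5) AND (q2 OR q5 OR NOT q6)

UNSATISFIABLE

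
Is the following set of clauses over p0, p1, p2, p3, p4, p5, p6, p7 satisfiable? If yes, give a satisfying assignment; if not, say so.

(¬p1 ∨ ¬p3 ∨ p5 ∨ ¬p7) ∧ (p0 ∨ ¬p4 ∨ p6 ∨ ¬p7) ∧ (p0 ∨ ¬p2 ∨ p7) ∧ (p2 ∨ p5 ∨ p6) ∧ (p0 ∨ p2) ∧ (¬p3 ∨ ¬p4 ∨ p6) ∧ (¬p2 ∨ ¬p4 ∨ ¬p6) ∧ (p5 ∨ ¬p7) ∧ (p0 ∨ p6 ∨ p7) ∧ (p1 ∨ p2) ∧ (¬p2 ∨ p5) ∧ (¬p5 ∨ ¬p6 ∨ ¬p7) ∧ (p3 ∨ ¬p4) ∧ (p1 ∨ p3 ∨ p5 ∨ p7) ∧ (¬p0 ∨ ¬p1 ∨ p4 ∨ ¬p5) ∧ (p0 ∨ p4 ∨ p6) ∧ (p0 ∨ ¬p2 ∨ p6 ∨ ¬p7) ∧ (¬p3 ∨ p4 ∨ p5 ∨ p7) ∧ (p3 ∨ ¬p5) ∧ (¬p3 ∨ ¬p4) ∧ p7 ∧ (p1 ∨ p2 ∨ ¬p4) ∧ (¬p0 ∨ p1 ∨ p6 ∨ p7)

p0: True; p1: False; p2: True; p3: True; p4: False; p5: True; p6: False; p7: True

Unit clause (p7) forces p7 = True.
In (p5 ∨ ¬p7) only p5 is left, so p5 = True.
In (¬p5 ∨ ¬p6 ∨ ¬p7) only ¬p6 is left, so p6 = False.
In (p3 ∨ ¬p5) only p3 is left, so p3 = True.
In (¬p3 ∨ ¬p4) only ¬p4 is left, so p4 = False.
In (p0 ∨ p4 ∨ p6) only p0 is left, so p0 = True.
In (¬p0 ∨ ¬p1 ∨ p4 ∨ ¬p5) only ¬p1 is left, so p1 = False.
In (p1 ∨ p2) only p2 is left, so p2 = True.
All clauses satisfied.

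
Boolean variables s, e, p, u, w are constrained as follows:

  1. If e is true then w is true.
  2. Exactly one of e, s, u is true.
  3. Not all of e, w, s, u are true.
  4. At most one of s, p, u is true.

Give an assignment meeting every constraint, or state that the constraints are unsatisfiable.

s: False, e: False, p: False, u: True, w: True

  (1) e=F ⇒ w: vacuous ✓
  (2) {e, s, u}: 1 true — exactly one ✓
  (3) {e, w, s, u}: 2/4 true — not all ✓
  (4) {s, p, u}: 1 true — at most one ✓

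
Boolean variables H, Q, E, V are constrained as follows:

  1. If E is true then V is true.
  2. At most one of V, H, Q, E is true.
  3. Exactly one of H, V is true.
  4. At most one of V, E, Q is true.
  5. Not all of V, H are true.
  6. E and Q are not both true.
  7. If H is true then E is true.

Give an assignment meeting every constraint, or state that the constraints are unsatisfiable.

H = False; Q = False; E = False; V = True

  (1) E=F ⇒ V: vacuous ✓
  (2) {V, H, Q, E}: 1 true — at most one ✓
  (3) {H, V}: 1 true — exactly one ✓
  (4) {V, E, Q}: 1 true — at most one ✓
  (5) {V, H}: 1/2 true — not all ✓
  (6) E=F, Q=F — not both ✓
  (7) H=F ⇒ E: vacuous ✓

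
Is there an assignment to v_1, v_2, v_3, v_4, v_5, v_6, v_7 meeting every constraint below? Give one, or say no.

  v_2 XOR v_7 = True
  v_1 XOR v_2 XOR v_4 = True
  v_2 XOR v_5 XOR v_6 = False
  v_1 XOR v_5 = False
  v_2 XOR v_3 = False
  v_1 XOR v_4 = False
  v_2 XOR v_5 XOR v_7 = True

v_1=F, v_2=T, v_3=T, v_4=F, v_5=F, v_6=T, v_7=F

v_2 XOR v_7 = T XOR F = True ✓
v_1 XOR v_2 XOR v_4 = F XOR T XOR F = True ✓
v_2 XOR v_5 XOR v_6 = T XOR F XOR T = False ✓
v_1 XOR v_5 = F XOR F = False ✓
v_2 XOR v_3 = T XOR T = False ✓
v_1 XOR v_4 = F XOR F = False ✓
v_2 XOR v_5 XOR v_7 = T XOR F XOR F = True ✓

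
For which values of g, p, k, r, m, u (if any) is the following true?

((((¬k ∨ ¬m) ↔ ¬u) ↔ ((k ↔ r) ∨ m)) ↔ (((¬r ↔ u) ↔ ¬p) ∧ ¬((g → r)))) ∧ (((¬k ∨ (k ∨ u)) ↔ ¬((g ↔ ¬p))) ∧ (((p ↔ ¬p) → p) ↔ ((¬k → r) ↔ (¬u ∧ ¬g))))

g: True, p: True, k: False, r: False, m: False, u: True

  (((¬k ∨ ¬m) ↔ ¬u) ↔ ((k ↔ r) ∨ m)) ↔ (((¬r ↔ u) ↔ ¬p) ∧ ¬((g → r))) = True
    ((¬k ∨ ¬m) ↔ ¬u) ↔ ((k ↔ r) ∨ m) = False
      (¬k ∨ ¬m) ↔ ¬u = False
        ¬k ∨ ¬m = True
          ¬k = True
          ¬m = True
        ¬u = False
      (k ↔ r) ∨ m = True
        k ↔ r = True
    ((¬r ↔ u) ↔ ¬p) ∧ ¬((g → r)) = False
      (¬r ↔ u) ↔ ¬p = False
        ¬r ↔ u = True
          ¬r = True
        ¬p = False
      ¬((g → r)) = True
        g → r = False
  ((¬k ∨ (k ∨ u)) ↔ ¬((g ↔ ¬p))) ∧ (((p ↔ ¬p) → p) ↔ ((¬k → r) ↔ (¬u ∧ ¬g))) = True
    (¬k ∨ (k ∨ u)) ↔ ¬((g ↔ ¬p)) = True
      ¬k ∨ (k ∨ u) = True
        ¬k = True
        k ∨ u = True
      ¬((g ↔ ¬p)) = True
        g ↔ ¬p = False
          ¬p = False
    ((p ↔ ¬p) → p) ↔ ((¬k → r) ↔ (¬u ∧ ¬g)) = True
      (p ↔ ¬p) → p = True
        p ↔ ¬p = False
          ¬p = False
      (¬k → r) ↔ (¬u ∧ ¬g) = True
        ¬k → r = False
          ¬k = True
        ¬u ∧ ¬g = False
          ¬u = False
          ¬g = False
Both conjuncts True, so the formula holds.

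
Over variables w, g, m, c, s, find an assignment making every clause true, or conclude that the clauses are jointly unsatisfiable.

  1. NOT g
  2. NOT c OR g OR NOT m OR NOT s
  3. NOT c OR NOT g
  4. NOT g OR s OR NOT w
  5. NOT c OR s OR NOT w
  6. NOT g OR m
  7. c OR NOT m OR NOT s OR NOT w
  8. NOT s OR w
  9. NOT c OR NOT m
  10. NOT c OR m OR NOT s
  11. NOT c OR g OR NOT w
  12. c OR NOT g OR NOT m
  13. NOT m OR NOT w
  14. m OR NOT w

w = False, g = False, m = False, c = False, s = False

Unit clause (NOT g) forces g = False.
Try w = True:
  (NOT c OR g OR NOT w) forces c = False.
  (NOT m OR NOT w) forces m = False.
  clause (m OR NOT w) is falsified — backtrack.
So w = False.
  then (NOT s OR w) forces s = False.
Set m = False.
Set c = False.
All clauses satisfied.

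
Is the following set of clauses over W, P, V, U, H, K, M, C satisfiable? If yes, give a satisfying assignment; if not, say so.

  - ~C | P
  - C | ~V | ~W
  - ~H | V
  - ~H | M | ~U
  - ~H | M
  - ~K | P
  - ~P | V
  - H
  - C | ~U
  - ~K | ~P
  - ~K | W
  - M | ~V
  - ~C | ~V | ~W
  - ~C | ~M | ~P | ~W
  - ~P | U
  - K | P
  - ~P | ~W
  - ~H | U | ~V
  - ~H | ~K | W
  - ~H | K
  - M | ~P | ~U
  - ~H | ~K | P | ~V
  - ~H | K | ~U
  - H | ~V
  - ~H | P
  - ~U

Case U = True:
  Clause (~U) is falsified — contradiction.
Case U = False:
  (H) forces H = True.
  (~H | V) forces V = True.
  Clause (~H | U | ~V) is falsified — contradiction.
Both cases fail, so the formula is unsatisfiable.

Unsatisfiable — no assignment works.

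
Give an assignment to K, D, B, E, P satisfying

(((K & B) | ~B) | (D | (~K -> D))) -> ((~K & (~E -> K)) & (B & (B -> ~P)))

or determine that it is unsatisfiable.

K: False, D: False, B: True, E: True, P: True

  (((K & B) | ~B) | (D | (~K -> D))) -> ((~K & (~E -> K)) & (B & (B -> ~P))) = True
    ((K & B) | ~B) | (D | (~K -> D)) = False
      (K & B) | ~B = False
        K & B = False
        ~B = False
      D | (~K -> D) = False
        ~K -> D = False
          ~K = True
    (~K & (~E -> K)) & (B & (B -> ~P)) = False
      ~K & (~E -> K) = True
        ~K = True
        ~E -> K = True
          ~E = False
      B & (B -> ~P) = False
        B -> ~P = False
          ~P = False
The formula evaluates to True.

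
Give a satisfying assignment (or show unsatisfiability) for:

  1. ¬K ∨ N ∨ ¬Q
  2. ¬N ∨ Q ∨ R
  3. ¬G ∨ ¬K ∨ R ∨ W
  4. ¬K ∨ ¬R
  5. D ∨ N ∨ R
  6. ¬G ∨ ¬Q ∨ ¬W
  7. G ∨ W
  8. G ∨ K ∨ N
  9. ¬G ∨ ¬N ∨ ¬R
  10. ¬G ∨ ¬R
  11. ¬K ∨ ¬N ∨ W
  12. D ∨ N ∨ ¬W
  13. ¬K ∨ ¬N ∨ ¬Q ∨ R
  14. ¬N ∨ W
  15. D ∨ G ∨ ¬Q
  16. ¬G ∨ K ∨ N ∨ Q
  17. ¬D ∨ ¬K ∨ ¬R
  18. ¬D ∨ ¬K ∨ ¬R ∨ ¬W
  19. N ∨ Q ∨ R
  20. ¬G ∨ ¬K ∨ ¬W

Set W = True.
Set D = True.
Set R = True.
  then (¬K ∨ ¬R) forces K = False.
  then (¬G ∨ ¬R) forces G = False.
  then (G ∨ K ∨ N) forces N = True.
Set Q = False.
All clauses satisfied.

W = True; D = True; R = True; K = False; Q = False; N = True; G = False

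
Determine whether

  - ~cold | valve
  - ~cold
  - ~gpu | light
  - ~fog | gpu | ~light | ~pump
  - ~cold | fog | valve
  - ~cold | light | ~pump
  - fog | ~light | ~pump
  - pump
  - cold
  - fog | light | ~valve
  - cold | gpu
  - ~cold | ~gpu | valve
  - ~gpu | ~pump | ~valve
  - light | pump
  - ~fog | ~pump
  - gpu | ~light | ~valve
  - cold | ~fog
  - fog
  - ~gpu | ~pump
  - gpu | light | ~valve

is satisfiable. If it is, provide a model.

Case cold = True:
  Clause (~cold) is falsified — contradiction.
Case cold = False:
  Clause (cold) is falsified — contradiction.
Both cases fail, so the formula is unsatisfiable.

No satisfying assignment exists.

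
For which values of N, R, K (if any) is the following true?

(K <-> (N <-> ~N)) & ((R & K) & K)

Case K = True: the formula simplifies to (N <-> ~N) & R.
  N = True: the conjunct N <-> ~N becomes True <-> ~True = False.
  N = False: the conjunct N <-> ~N becomes False <-> ~False = False.
Case K = False: the conjunct K is False.
Both cases fail — unsatisfiable.

No satisfying assignment exists.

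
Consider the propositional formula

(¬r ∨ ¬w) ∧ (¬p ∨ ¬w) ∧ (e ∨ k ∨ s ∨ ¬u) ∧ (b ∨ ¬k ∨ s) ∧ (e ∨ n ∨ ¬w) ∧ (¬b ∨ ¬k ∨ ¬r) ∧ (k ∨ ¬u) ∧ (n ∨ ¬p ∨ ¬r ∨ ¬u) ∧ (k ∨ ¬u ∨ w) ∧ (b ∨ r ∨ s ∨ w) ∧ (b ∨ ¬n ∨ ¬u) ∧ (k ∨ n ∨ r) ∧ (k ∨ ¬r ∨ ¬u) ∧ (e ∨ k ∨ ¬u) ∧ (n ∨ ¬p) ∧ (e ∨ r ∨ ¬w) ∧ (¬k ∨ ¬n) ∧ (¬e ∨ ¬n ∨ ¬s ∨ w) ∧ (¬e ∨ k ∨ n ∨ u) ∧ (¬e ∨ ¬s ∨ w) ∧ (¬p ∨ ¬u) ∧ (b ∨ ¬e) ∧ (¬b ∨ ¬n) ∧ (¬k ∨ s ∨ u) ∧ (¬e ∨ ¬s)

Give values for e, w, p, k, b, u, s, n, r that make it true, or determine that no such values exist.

Set e = False.
Try w = True:
  (¬r ∨ ¬w) forces r = False.
  clause (e ∨ r ∨ ¬w) is falsified — backtrack.
So w = False.
Set p = False.
Set k = True.
  then (¬k ∨ ¬n) forces n = False.
Set b = False.
  then (b ∨ ¬k ∨ s) forces s = True.
Set u = False.
Set r = True.
All clauses satisfied.

e: False; w: False; p: False; k: True; b: False; u: False; s: True; n: False; r: True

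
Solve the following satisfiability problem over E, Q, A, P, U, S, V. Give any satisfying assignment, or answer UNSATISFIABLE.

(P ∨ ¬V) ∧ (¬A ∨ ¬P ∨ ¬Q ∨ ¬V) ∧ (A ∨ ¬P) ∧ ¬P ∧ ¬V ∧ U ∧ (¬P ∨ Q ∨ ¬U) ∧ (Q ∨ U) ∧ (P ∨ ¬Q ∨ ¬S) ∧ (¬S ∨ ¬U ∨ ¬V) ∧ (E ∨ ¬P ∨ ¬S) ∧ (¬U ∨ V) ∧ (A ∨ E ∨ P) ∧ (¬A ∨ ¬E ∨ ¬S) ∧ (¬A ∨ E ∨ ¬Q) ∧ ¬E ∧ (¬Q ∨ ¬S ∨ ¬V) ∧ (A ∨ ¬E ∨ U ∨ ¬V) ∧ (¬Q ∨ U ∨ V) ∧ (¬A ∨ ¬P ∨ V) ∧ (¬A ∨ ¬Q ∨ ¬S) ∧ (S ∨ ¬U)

No satisfying assignment exists.

Case P = True:
  Clause (¬P) is falsified — contradiction.
Case P = False:
  (P ∨ ¬V) forces V = False.
  (U) forces U = True.
  Clause (¬U ∨ V) is falsified — contradiction.
Both cases fail, so the formula is unsatisfiable.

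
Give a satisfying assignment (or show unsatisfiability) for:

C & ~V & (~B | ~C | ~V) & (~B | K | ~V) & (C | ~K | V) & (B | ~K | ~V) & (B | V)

V = False; C = True; B = True; K = True

Unit clause (C) forces C = True.
Unit clause (~V) forces V = False.
In (B | V) only B is left, so B = True.
Set K = True.
Check each clause:
  (C): C holds.
  (~V): ~V holds.
  (~B | ~C | ~V): ~V holds.
  (~B | K | ~V): K holds.
  (C | ~K | V): C holds.
  (B | ~K | ~V): B holds.
  (B | V): B holds.
All clauses satisfied.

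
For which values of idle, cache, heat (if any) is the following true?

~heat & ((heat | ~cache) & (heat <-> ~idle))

idle=T; cache=F; heat=F

  ~heat = True
  (heat | ~cache) & (heat <-> ~idle) = True
    heat | ~cache = True
      ~cache = True
    heat <-> ~idle = True
      ~idle = False
Both conjuncts True, so the formula holds.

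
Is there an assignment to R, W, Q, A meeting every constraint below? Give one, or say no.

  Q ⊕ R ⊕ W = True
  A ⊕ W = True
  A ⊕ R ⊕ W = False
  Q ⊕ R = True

R = True, W = False, Q = False, A = True

Q ⊕ R ⊕ W = F ⊕ T ⊕ F = True ✓
A ⊕ W = T ⊕ F = True ✓
A ⊕ R ⊕ W = T ⊕ T ⊕ F = False ✓
Q ⊕ R = F ⊕ T = True ✓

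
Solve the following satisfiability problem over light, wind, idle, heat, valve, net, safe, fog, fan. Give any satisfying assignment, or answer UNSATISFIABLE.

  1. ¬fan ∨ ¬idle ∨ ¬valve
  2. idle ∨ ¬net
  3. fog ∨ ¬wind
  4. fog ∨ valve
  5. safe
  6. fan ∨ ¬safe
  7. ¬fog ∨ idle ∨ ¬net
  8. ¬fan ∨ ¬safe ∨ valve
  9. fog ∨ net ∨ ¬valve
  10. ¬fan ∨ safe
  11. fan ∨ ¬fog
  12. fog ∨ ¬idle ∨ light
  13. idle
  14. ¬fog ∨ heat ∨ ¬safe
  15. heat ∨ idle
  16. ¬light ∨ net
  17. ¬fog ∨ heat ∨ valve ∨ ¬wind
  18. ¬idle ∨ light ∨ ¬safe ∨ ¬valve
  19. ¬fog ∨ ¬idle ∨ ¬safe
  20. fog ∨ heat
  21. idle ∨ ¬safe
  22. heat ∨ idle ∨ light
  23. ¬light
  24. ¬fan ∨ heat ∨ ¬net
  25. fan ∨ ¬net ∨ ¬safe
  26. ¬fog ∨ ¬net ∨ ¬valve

Case idle = True:
  (safe) forces safe = True.
  (fan ∨ ¬safe) forces fan = True.
  (¬fan ∨ ¬idle ∨ ¬valve) forces valve = False.
  Clause (¬fan ∨ ¬safe ∨ valve) is falsified — contradiction.
Case idle = False:
  Clause (idle) is falsified — contradiction.
Both cases fail, so the formula is unsatisfiable.

The formula is unsatisfiable.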